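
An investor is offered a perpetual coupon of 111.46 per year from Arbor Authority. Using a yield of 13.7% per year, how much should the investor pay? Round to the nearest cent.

813.58

Level perpetuity: PV = C / r = 111.46 / 0.137 = 813.58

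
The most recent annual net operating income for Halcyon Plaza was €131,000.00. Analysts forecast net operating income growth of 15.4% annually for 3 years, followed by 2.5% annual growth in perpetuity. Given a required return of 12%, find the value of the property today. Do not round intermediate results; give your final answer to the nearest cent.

€1963437.78

D_1 = 151174.00000
D_2 = 174454.79600
D_3 = 201320.83458
Terminal value at year 3: TV = D_3×(1+g_2)/(r−g_2) = 206353.85545/0.095 = 2172145.84683
P_0 = D_1/(1+r)^1 + D_2/(1+r)^2 + D_3/(1+r)^3 + TV/(1+r)^3
    = 134976.78571 + 139074.29528 + 143296.19353 + 1546090.50914 = 1963437.78367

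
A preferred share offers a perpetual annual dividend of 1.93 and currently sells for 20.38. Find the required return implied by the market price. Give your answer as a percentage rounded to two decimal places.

9.47%

P = C/r ⇒ r = C/P = 1.93/20.38 = 0.094701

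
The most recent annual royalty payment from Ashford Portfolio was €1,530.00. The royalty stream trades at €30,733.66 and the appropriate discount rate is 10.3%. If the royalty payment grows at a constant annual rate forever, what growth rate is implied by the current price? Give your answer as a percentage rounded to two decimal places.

P = D₀(1+g)/(r−g) ⇒ P(r−g) = D₀(1+g) ⇒ g(P+D₀) = P·r − D₀
g = (P·r − D₀)/(P + D₀) = (€30,733.66×0.103 − €1,530.00) / (€30,733.66 + €1,530.00) = 0.050694

5.07%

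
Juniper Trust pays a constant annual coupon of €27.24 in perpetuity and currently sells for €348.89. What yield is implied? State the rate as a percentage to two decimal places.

P = C/r ⇒ r = C/P = €27.24/€348.89 = 0.078076

7.81%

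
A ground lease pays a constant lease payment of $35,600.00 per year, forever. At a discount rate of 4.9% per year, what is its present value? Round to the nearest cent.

Level perpetuity: PV = C / r = $35,600.00 / 0.049 = $726,530.61

$726530.61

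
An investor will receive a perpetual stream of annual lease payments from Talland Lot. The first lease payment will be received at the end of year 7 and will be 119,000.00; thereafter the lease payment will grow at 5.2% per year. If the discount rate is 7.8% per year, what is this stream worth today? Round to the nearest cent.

2916493.74

Value at end of year 6: C₁ / (r − g) = 119,000.00 / (0.078 − 0.052) = 4,576,923.0769
Discount to today: PV = 4,576,923.0769 / (1 + 0.078)^6 = 4,576,923.0769 / 1.569324 = 2,916,493.74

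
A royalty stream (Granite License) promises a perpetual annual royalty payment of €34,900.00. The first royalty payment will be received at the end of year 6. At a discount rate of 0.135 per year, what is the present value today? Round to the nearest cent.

Value at end of year 5: C / r = €34,900.00 / 0.135 = €258,518.5185
Discount to today: PV = €258,518.5185 / (1 + 0.135)^5 = €258,518.5185 / 1.883559 = €137,250.00

€137250.00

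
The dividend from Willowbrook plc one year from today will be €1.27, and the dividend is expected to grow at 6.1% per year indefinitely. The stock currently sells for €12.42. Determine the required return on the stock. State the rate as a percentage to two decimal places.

16.33%

P = D₁/(r − g) ⇒ r = D₁/P + g = €1.2700/€12.42 + 0.061 = 0.102254 + 0.061 = 0.163254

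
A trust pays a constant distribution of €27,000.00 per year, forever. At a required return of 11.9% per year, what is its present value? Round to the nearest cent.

Level perpetuity: PV = C / r = €27,000.00 / 0.119 = €226,890.76

€226890.76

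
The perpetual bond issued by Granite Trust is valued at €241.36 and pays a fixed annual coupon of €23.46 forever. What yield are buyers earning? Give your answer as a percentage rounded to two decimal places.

P = C/r ⇒ r = C/P = €23.46/€241.36 = 0.097199

9.72%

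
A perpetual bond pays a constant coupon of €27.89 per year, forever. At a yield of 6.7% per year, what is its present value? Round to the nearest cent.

€416.27

Level perpetuity: PV = C / r = €27.89 / 0.067 = €416.27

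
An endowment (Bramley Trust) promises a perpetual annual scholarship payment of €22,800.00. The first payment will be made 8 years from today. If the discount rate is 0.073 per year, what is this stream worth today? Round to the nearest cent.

Value at end of year 7: C / r = €22,800.00 / 0.073 = €312,328.7671
Discount to today: PV = €312,328.7671 / (1 + 0.073)^7 = €312,328.7671 / 1.637563 = €190,727.77

€190727.77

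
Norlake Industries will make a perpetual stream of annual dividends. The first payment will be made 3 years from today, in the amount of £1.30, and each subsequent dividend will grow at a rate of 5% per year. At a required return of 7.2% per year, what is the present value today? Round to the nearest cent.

Value at end of year 2: C₁ / (r − g) = £1.30 / (0.072 − 0.05) = £59.0909
Discount to today: PV = £59.0909 / (1 + 0.072)^2 = £59.0909 / 1.149184 = £51.42

£51.42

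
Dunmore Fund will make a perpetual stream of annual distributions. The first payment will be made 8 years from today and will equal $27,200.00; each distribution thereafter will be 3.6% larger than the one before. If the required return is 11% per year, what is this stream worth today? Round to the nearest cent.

$177042.01

Value at end of year 7: C₁ / (r − g) = $27,200.00 / (0.11 − 0.036) = $367,567.5676
Discount to today: PV = $367,567.5676 / (1 + 0.11)^7 = $367,567.5676 / 2.076160 = $177,042.01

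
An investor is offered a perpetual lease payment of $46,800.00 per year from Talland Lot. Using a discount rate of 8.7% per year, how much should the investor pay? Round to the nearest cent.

$537931.03

Level perpetuity: PV = C / r = $46,800.00 / 0.087 = $537,931.03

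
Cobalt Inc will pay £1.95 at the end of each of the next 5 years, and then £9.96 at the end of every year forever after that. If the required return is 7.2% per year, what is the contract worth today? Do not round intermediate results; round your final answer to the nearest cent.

PV of 5-year annuity: £1.95 × [1 − (1+0.072)^−5] / 0.072 = 7.95275
Perpetuity value at year 5: £9.96 / 0.072 = 138.33333
PV of perpetuity: 138.33333 / (1+0.072)^5 = 97.71313
Total PV = 7.95275 + 97.71313 = 105.66588

£105.67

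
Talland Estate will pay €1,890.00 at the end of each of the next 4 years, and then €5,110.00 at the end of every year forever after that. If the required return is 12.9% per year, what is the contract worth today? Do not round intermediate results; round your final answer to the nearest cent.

€30014.67

PV of 4-year annuity: €1,890.00 × [1 − (1+0.129)^−4] / 0.129 = 5633.45152
Perpetuity value at year 4: €5,110.00 / 0.129 = 39612.40310
PV of perpetuity: 39612.40310 / (1+0.129)^4 = 24381.21937
Total PV = 5633.45152 + 24381.21937 = 30014.67089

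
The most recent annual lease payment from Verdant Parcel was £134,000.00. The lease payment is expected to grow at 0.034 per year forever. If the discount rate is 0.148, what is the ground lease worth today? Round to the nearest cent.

D₁ = D₀ × (1 + g) = £134,000.00 × 1.034 = £138,556.0000
Growing perpetuity: P = D₁ / (r − g) = £138,556.0000 / (0.148 − 0.034) = £1,215,403.51

£1215403.51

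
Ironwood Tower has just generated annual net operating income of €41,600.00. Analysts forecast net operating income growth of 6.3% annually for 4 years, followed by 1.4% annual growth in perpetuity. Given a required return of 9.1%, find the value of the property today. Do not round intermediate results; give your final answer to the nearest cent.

D_1 = 44220.80000
D_2 = 47006.71040
D_3 = 49968.13316
D_4 = 53116.12554
Terminal value at year 4: TV = D_4×(1+g_2)/(r−g_2) = 53859.75130/0.077 = 699477.28963
P_0 = D_1/(1+r)^1 + D_2/(1+r)^2 + D_3/(1+r)^3 + D_4/(1+r)^4 + TV/(1+r)^4
    = 40532.35564 + 39492.11186 + 38478.56545 + 37491.03123 + 493713.06068 = 649707.12487

€649707.12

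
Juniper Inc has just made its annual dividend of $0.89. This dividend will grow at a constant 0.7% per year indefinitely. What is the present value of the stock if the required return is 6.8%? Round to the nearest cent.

$14.69

D₁ = D₀ × (1 + g) = $0.89 × 1.007 = $0.8962
Growing perpetuity: P = D₁ / (r − g) = $0.8962 / (0.068 − 0.007) = $14.69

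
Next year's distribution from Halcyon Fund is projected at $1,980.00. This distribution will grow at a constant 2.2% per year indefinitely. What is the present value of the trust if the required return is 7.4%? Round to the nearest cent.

$38076.92

Growing perpetuity: P = D₁ / (r − g) = $1,980.0000 / (0.074 − 0.022) = $38,076.92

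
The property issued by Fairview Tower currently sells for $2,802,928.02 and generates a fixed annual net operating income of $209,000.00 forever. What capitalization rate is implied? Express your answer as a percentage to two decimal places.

P = C/r ⇒ r = C/P = $209,000.00/$2,802,928.02 = 0.074565

7.46%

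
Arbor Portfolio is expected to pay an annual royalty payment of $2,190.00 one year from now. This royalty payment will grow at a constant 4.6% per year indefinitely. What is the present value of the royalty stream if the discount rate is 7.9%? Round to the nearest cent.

Growing perpetuity: P = D₁ / (r − g) = $2,190.0000 / (0.079 − 0.046) = $66,363.64

$66363.64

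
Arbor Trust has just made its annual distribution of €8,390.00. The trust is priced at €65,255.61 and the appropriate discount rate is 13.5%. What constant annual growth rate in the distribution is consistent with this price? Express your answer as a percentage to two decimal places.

0.57%

P = D₀(1+g)/(r−g) ⇒ P(r−g) = D₀(1+g) ⇒ g(P+D₀) = P·r − D₀
g = (P·r − D₀)/(P + D₀) = (€65,255.61×0.135 − €8,390.00) / (€65,255.61 + €8,390.00) = 0.005696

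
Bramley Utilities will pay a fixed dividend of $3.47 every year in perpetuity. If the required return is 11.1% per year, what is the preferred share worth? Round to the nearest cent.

Level perpetuity: PV = C / r = $3.47 / 0.111 = $31.26

$31.26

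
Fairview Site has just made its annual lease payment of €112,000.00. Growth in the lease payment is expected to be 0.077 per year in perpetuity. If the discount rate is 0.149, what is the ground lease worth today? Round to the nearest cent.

€1675333.33

D₁ = D₀ × (1 + g) = €112,000.00 × 1.077 = €120,624.0000
Growing perpetuity: P = D₁ / (r − g) = €120,624.0000 / (0.149 − 0.077) = €1,675,333.33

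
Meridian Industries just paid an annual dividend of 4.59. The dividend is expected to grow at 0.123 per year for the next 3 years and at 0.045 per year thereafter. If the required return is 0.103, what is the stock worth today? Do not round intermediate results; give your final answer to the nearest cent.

D_1 = 5.15457
D_2 = 5.78858
D_3 = 6.50058
Terminal value at year 3: TV = D_3×(1+g_2)/(r−g_2) = 6.79310/0.058 = 117.12248
P_0 = D_1/(1+r)^1 + D_2/(1+r)^2 + D_3/(1+r)^3 + TV/(1+r)^3
    = 4.67323 + 4.75796 + 4.84424 + 87.27979 = 101.55522

101.56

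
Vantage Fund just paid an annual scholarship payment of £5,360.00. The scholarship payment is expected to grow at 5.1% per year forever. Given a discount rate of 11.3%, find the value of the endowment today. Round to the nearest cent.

£90860.65

D₁ = D₀ × (1 + g) = £5,360.00 × 1.051 = £5,633.3600
Growing perpetuity: P = D₁ / (r − g) = £5,633.3600 / (0.113 − 0.051) = £90,860.65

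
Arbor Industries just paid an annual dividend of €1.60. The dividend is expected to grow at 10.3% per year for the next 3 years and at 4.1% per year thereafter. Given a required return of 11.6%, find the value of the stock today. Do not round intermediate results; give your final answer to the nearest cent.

D_1 = 1.76480
D_2 = 1.94657
D_3 = 2.14707
Terminal value at year 3: TV = D_3×(1+g_2)/(r−g_2) = 2.23510/0.075 = 29.80135
P_0 = D_1/(1+r)^1 + D_2/(1+r)^2 + D_3/(1+r)^3 + TV/(1+r)^3
    = 1.58136 + 1.56294 + 1.54473 + 21.44092 = 26.12996

€26.13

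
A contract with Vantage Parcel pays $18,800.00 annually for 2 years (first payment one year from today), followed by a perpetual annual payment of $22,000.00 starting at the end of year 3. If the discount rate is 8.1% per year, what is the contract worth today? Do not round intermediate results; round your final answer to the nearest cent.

$265906.31

PV of 2-year annuity: $18,800.00 × [1 − (1+0.081)^−2] / 0.081 = 33479.46748
Perpetuity value at year 2: $22,000.00 / 0.081 = 271604.93827
PV of perpetuity: 271604.93827 / (1+0.081)^2 = 232426.83803
Total PV = 33479.46748 + 232426.83803 = 265906.30551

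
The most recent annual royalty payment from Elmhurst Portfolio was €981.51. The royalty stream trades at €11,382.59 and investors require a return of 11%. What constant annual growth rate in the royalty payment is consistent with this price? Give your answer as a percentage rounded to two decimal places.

P = D₀(1+g)/(r−g) ⇒ P(r−g) = D₀(1+g) ⇒ g(P+D₀) = P·r − D₀
g = (P·r − D₀)/(P + D₀) = (€11,382.59×0.11 − €981.51) / (€11,382.59 + €981.51) = 0.021884

2.19%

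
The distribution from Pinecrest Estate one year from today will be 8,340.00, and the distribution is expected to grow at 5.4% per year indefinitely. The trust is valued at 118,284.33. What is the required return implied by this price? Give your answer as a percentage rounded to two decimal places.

12.45%

P = D₁/(r − g) ⇒ r = D₁/P + g = 8,340.0000/118,284.33 + 0.054 = 0.070508 + 0.054 = 0.124508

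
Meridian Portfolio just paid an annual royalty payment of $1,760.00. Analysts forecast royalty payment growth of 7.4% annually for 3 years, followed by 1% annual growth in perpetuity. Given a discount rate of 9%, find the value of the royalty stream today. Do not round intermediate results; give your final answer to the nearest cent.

$26382.30

D_1 = 1890.24000
D_2 = 2030.11776
D_3 = 2180.34647
Terminal value at year 3: TV = D_3×(1+g_2)/(r−g_2) = 2202.14994/0.08 = 27526.87424
P_0 = D_1/(1+r)^1 + D_2/(1+r)^2 + D_3/(1+r)^3 + TV/(1+r)^3
    = 1734.16514 + 1708.70950 + 1683.62753 + 21255.79754 = 26382.29971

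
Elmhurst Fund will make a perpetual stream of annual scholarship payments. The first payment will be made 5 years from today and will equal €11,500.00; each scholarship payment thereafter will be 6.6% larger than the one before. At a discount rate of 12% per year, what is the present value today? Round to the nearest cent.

€135341.81

Value at end of year 4: C₁ / (r − g) = €11,500.00 / (0.12 − 0.066) = €212,962.9630
Discount to today: PV = €212,962.9630 / (1 + 0.12)^4 = €212,962.9630 / 1.573519 = €135,341.81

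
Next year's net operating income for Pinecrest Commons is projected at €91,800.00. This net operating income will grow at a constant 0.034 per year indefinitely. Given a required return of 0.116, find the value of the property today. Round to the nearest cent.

€1119512.20

Growing perpetuity: P = D₁ / (r − g) = €91,800.0000 / (0.116 − 0.034) = €1,119,512.20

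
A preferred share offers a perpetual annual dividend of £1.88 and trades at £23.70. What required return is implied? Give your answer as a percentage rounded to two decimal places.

7.93%

P = C/r ⇒ r = C/P = £1.88/£23.70 = 0.079325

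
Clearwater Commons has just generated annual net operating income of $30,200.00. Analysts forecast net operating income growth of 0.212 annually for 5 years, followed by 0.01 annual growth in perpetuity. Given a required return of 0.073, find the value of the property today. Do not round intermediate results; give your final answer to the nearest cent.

$1111086.13

D_1 = 36602.40000
D_2 = 44362.10880
D_3 = 53766.87587
D_4 = 65165.45355
D_5 = 78980.52970
Terminal value at year 5: TV = D_5×(1+g_2)/(r−g_2) = 79770.33500/0.063 = 1266195.79363
P_0 = D_1/(1+r)^1 + D_2/(1+r)^2 + D_3/(1+r)^3 + D_4/(1+r)^4 + D_5/(1+r)^5 + TV/(1+r)^5
    = 34112.20876 + 38531.21810 + 43522.68065 + 49160.75391 + 55529.20199 + 890230.06366 = 1111086.12706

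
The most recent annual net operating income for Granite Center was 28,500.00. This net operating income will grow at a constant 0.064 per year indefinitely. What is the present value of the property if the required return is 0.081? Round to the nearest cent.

1783764.71

D₁ = D₀ × (1 + g) = 28,500.00 × 1.064 = 30,324.0000
Growing perpetuity: P = D₁ / (r − g) = 30,324.0000 / (0.081 − 0.064) = 1,783,764.71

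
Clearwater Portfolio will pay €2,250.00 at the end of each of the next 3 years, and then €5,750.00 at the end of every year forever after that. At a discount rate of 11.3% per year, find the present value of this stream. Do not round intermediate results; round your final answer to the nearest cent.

PV of 3-year annuity: €2,250.00 × [1 − (1+0.113)^−3] / 0.113 = 5469.79569
Perpetuity value at year 3: €5,750.00 / 0.113 = 50884.95575
PV of perpetuity: 50884.95575 / (1+0.113)^3 = 36906.58898
Total PV = 5469.79569 + 36906.58898 = 42376.38467

€42376.38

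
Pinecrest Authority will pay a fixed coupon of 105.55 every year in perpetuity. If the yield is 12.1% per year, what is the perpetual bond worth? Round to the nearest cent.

872.31

Level perpetuity: PV = C / r = 105.55 / 0.121 = 872.31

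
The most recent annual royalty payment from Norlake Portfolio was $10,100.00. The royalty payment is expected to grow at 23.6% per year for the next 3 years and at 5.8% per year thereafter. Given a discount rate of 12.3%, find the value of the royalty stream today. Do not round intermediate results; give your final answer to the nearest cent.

D_1 = 12483.60000
D_2 = 15429.72960
D_3 = 19071.14579
Terminal value at year 3: TV = D_3×(1+g_2)/(r−g_2) = 20177.27224/0.065 = 310419.57294
P_0 = D_1/(1+r)^1 + D_2/(1+r)^2 + D_3/(1+r)^3 + TV/(1+r)^3
    = 11116.29564 + 12234.85432 + 13465.96611 + 219184.49459 = 256001.61066

$256001.61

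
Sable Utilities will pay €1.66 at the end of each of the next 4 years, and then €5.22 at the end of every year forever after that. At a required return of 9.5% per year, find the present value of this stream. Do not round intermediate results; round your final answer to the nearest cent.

PV of 4-year annuity: €1.66 × [1 − (1+0.095)^−4] / 0.095 = 5.31944
Perpetuity value at year 4: €5.22 / 0.095 = 54.94737
PV of perpetuity: 54.94737 / (1+0.095)^4 = 38.21998
Total PV = 5.31944 + 38.21998 = 43.53942

€43.54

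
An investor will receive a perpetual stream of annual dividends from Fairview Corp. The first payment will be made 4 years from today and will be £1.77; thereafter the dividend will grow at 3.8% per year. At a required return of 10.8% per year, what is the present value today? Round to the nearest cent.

Value at end of year 3: C₁ / (r − g) = £1.77 / (0.108 − 0.038) = £25.2857
Discount to today: PV = £25.2857 / (1 + 0.108)^3 = £25.2857 / 1.360252 = £18.59

£18.59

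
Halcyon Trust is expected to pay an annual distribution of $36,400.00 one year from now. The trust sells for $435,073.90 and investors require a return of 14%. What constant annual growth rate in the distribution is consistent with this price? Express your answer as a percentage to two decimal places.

5.63%

P = D₁/(r−g) ⇒ g = r − D₁/P = 0.14 − $36,400.00/$435,073.90 = 0.056336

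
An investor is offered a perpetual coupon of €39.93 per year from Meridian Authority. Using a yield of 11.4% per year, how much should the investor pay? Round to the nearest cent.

€350.26

Level perpetuity: PV = C / r = €39.93 / 0.114 = €350.26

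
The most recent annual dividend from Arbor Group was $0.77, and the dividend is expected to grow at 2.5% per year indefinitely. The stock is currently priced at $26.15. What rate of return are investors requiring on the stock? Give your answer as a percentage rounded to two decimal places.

D₁ = $0.77 × 1.025 = $0.7893
P = D₁/(r − g) ⇒ r = D₁/P + g = $0.7893/$26.15 + 0.025 = 0.030182 + 0.025 = 0.055182

5.52%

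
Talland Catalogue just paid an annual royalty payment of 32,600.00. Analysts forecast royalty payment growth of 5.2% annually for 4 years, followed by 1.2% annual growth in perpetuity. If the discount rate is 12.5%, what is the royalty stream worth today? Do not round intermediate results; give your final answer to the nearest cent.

333815.18

D_1 = 34295.20000
D_2 = 36078.55040
D_3 = 37954.63502
D_4 = 39928.27604
Terminal value at year 4: TV = D_4×(1+g_2)/(r−g_2) = 40407.41535/0.113 = 357587.74650
P_0 = D_1/(1+r)^1 + D_2/(1+r)^2 + D_3/(1+r)^3 + D_4/(1+r)^4 + TV/(1+r)^4
    = 30484.62222 + 28506.50896 + 26656.75327 + 24927.02616 + 223240.26972 = 333815.18033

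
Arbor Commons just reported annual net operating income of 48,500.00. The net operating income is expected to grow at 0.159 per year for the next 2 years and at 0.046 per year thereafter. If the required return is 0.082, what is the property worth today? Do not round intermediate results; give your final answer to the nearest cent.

D_1 = 56211.50000
D_2 = 65149.12850
Terminal value at year 2: TV = D_2×(1+g_2)/(r−g_2) = 68145.98841/0.036 = 1892944.12253
P_0 = D_1/(1+r)^1 + D_2/(1+r)^2 + TV/(1+r)^2
    = 51951.47874 + 55648.58028 + 1616900.41592 = 1724500.47494

1724500.47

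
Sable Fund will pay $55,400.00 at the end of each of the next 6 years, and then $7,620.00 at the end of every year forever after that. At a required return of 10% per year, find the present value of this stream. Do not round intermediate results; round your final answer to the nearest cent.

PV of 6-year annuity: $55,400.00 × [1 − (1+0.1)^−6] / 0.1 = 241281.44275
Perpetuity value at year 6: $7,620.00 / 0.1 = 76200.00000
PV of perpetuity: 76200.00000 / (1+0.1)^6 = 43012.91347
Total PV = 241281.44275 + 43012.91347 = 284294.35622

$284294.36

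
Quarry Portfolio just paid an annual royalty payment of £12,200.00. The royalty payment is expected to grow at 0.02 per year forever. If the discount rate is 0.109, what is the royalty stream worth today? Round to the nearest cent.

D₁ = D₀ × (1 + g) = £12,200.00 × 1.02 = £12,444.0000
Growing perpetuity: P = D₁ / (r − g) = £12,444.0000 / (0.109 − 0.02) = £139,820.22

£139820.22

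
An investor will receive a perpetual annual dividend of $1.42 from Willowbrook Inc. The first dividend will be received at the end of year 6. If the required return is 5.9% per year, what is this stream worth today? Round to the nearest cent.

$18.07

Value at end of year 5: C / r = $1.42 / 0.059 = $24.0678
Discount to today: PV = $24.0678 / (1 + 0.059)^5 = $24.0678 / 1.331925 = $18.07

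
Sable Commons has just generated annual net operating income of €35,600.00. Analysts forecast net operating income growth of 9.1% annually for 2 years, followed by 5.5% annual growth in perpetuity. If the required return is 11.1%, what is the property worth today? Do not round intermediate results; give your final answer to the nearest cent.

€716038.02

D_1 = 38839.60000
D_2 = 42374.00360
Terminal value at year 2: TV = D_2×(1+g_2)/(r−g_2) = 44704.57380/0.056 = 798295.96068
P_0 = D_1/(1+r)^1 + D_2/(1+r)^2 + TV/(1+r)^2
    = 34959.13591 + 34329.80853 + 646749.07150 = 716038.01594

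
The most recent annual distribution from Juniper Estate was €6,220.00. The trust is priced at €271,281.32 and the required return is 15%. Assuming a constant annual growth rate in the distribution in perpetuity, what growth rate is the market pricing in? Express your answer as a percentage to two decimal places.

P = D₀(1+g)/(r−g) ⇒ P(r−g) = D₀(1+g) ⇒ g(P+D₀) = P·r − D₀
g = (P·r − D₀)/(P + D₀) = (€271,281.32×0.15 − €6,220.00) / (€271,281.32 + €6,220.00) = 0.124224

12.42%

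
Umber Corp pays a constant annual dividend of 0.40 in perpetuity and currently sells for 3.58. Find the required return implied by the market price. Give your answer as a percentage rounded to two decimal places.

P = C/r ⇒ r = C/P = 0.40/3.58 = 0.111732

11.17%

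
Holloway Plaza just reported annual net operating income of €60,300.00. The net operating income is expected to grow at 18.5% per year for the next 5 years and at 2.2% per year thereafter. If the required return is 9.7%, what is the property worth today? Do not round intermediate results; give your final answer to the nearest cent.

D_1 = 71455.50000
D_2 = 84674.76750
D_3 = 100339.59949
D_4 = 118902.42539
D_5 = 140899.37409
Terminal value at year 5: TV = D_5×(1+g_2)/(r−g_2) = 143999.16032/0.075 = 1919988.80427
P_0 = D_1/(1+r)^1 + D_2/(1+r)^2 + D_3/(1+r)^3 + D_4/(1+r)^4 + D_5/(1+r)^5 + TV/(1+r)^5
    = 65137.19234 + 70362.41835 + 76006.80560 + 82103.97870 + 88690.25958 + 1208552.60387 = 1590853.25844

€1590853.26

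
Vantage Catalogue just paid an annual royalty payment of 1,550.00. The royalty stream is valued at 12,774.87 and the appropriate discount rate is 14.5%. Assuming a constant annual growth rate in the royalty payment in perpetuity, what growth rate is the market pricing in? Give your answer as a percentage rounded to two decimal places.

P = D₀(1+g)/(r−g) ⇒ P(r−g) = D₀(1+g) ⇒ g(P+D₀) = P·r − D₀
g = (P·r − D₀)/(P + D₀) = (12,774.87×0.145 − 1,550.00) / (12,774.87 + 1,550.00) = 0.021107

2.11%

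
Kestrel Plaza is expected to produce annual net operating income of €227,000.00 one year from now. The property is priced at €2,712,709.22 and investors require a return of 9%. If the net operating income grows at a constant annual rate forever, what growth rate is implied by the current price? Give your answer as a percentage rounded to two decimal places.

0.63%

P = D₁/(r−g) ⇒ g = r − D₁/P = 0.09 − €227,000.00/€2,712,709.22 = 0.006320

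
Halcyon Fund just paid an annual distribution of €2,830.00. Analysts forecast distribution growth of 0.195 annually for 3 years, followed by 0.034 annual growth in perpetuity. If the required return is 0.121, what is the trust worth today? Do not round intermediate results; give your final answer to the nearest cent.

D_1 = 3381.85000
D_2 = 4041.31075
D_3 = 4829.36635
Terminal value at year 3: TV = D_3×(1+g_2)/(r−g_2) = 4993.56480/0.087 = 57397.29657
P_0 = D_1/(1+r)^1 + D_2/(1+r)^2 + D_3/(1+r)^3 + TV/(1+r)^3
    = 3016.81534 + 3215.96283 + 3428.25654 + 40745.02604 = 50406.06076

€50406.06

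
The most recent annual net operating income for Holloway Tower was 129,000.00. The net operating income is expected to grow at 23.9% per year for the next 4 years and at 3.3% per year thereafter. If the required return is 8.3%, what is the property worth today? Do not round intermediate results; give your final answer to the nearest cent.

D_1 = 159831.00000
D_2 = 198030.60900
D_3 = 245359.92455
D_4 = 304000.94652
Terminal value at year 4: TV = D_4×(1+g_2)/(r−g_2) = 314032.97775/0.05 = 6280659.55508
P_0 = D_1/(1+r)^1 + D_2/(1+r)^2 + D_3/(1+r)^3 + D_4/(1+r)^4 + TV/(1+r)^4
    = 147581.71745 + 168840.02578 + 193160.47271 + 220984.14191 + 4565532.37184 = 5296098.72969

5296098.73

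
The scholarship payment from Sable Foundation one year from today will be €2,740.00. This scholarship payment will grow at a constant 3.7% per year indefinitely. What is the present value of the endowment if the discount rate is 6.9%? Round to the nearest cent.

€85625.00

Growing perpetuity: P = D₁ / (r − g) = €2,740.0000 / (0.069 − 0.037) = €85,625.00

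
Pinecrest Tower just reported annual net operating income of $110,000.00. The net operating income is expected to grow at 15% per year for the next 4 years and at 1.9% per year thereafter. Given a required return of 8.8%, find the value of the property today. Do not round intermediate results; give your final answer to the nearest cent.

$2534011.46

D_1 = 126500.00000
D_2 = 145475.00000
D_3 = 167296.25000
D_4 = 192390.68750
Terminal value at year 4: TV = D_4×(1+g_2)/(r−g_2) = 196046.11056/0.069 = 2841247.97917
P_0 = D_1/(1+r)^1 + D_2/(1+r)^2 + D_3/(1+r)^3 + D_4/(1+r)^4 + TV/(1+r)^4
    = 116268.38235 + 122893.97032 + 129897.11936 + 137299.34491 + 2027652.64445 = 2534011.46140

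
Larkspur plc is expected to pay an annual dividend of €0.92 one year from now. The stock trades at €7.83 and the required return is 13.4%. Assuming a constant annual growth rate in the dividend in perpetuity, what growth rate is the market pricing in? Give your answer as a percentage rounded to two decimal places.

1.65%

P = D₁/(r−g) ⇒ g = r − D₁/P = 0.134 − €0.92/€7.83 = 0.016503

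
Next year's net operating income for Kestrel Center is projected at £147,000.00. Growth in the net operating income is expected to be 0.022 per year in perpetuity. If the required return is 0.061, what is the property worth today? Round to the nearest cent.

Growing perpetuity: P = D₁ / (r − g) = £147,000.0000 / (0.061 − 0.022) = £3,769,230.77

£3769230.77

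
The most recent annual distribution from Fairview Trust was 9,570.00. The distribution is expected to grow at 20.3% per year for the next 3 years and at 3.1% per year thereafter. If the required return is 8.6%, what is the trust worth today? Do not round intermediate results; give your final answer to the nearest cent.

D_1 = 11512.71000
D_2 = 13849.79013
D_3 = 16661.29753
Terminal value at year 3: TV = D_3×(1+g_2)/(r−g_2) = 17177.79775/0.055 = 312323.59545
P_0 = D_1/(1+r)^1 + D_2/(1+r)^2 + D_3/(1+r)^3 + TV/(1+r)^3
    = 10601.02210 + 11743.12117 + 13008.26405 + 243845.82253 = 279198.22985

279198.23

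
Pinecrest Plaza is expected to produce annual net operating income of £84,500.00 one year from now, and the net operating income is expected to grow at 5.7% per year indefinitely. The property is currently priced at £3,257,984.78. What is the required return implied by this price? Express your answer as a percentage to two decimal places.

8.29%

P = D₁/(r − g) ⇒ r = D₁/P + g = £84,500.0000/£3,257,984.78 + 0.057 = 0.025936 + 0.057 = 0.082936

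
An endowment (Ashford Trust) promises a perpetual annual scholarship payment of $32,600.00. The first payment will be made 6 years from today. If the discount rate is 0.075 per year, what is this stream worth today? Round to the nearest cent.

$302770.82

Value at end of year 5: C / r = $32,600.00 / 0.075 = $434,666.6667
Discount to today: PV = $434,666.6667 / (1 + 0.075)^5 = $434,666.6667 / 1.435629 = $302,770.82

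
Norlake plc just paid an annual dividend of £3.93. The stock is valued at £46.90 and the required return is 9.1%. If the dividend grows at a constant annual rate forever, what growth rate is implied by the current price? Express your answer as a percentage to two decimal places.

0.66%

P = D₀(1+g)/(r−g) ⇒ P(r−g) = D₀(1+g) ⇒ g(P+D₀) = P·r − D₀
g = (P·r − D₀)/(P + D₀) = (£46.90×0.091 − £3.93) / (£46.90 + £3.93) = 0.006648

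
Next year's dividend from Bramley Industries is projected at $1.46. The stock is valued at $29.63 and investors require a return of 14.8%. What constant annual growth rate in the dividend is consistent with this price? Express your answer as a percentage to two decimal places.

9.87%

P = D₁/(r−g) ⇒ g = r − D₁/P = 0.148 − $1.46/$29.63 = 0.098726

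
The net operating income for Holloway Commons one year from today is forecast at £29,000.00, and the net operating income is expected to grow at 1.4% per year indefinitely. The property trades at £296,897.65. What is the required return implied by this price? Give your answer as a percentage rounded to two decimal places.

11.17%

P = D₁/(r − g) ⇒ r = D₁/P + g = £29,000.0000/£296,897.65 + 0.014 = 0.097677 + 0.014 = 0.111677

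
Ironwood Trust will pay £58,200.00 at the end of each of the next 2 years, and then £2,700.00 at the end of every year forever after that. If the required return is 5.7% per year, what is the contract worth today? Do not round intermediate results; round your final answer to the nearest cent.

£149551.10

PV of 2-year annuity: £58,200.00 × [1 − (1+0.057)^−2] / 0.057 = 107153.73207
Perpetuity value at year 2: £2,700.00 / 0.057 = 47368.42105
PV of perpetuity: 47368.42105 / (1+0.057)^2 = 42397.37163
Total PV = 107153.73207 + 42397.37163 = 149551.10370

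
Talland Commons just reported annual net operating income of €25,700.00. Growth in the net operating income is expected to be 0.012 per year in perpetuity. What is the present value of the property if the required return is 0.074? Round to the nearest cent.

D₁ = D₀ × (1 + g) = €25,700.00 × 1.012 = €26,008.4000
Growing perpetuity: P = D₁ / (r − g) = €26,008.4000 / (0.074 − 0.012) = €419,490.32

€419490.32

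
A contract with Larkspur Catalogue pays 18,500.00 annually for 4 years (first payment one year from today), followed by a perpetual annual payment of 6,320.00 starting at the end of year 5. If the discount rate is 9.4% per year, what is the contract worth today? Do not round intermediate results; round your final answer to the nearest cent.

106349.85

PV of 4-year annuity: 18,500.00 × [1 − (1+0.094)^−4] / 0.094 = 59412.35325
Perpetuity value at year 4: 6,320.00 / 0.094 = 67234.04255
PV of perpetuity: 67234.04255 / (1+0.094)^4 = 46937.49809
Total PV = 59412.35325 + 46937.49809 = 106349.85134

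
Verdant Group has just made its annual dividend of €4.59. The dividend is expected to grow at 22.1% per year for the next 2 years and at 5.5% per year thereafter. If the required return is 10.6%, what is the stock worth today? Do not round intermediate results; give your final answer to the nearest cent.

€126.38

D_1 = 5.60439
D_2 = 6.84296
Terminal value at year 2: TV = D_2×(1+g_2)/(r−g_2) = 7.21932/0.051 = 141.55535
P_0 = D_1/(1+r)^1 + D_2/(1+r)^2 + TV/(1+r)^2
    = 5.06726 + 5.59415 + 115.72203 = 126.38344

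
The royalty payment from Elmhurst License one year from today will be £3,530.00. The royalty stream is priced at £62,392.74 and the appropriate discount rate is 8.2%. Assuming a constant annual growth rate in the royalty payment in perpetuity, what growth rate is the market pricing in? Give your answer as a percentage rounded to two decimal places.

2.54%

P = D₁/(r−g) ⇒ g = r − D₁/P = 0.082 − £3,530.00/£62,392.74 = 0.025423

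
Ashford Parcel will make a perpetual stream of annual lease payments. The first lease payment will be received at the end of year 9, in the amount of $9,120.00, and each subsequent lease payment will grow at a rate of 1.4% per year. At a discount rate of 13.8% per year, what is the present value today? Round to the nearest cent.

$26147.79

Value at end of year 8: C₁ / (r − g) = $9,120.00 / (0.138 − 0.014) = $73,548.3871
Discount to today: PV = $73,548.3871 / (1 + 0.138)^8 = $73,548.3871 / 2.812795 = $26,147.79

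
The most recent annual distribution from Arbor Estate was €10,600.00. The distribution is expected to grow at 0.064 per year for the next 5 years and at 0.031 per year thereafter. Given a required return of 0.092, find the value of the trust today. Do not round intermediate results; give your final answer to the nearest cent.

€206396.36

D_1 = 11278.40000
D_2 = 12000.21760
D_3 = 12768.23153
D_4 = 13585.39834
D_5 = 14454.86384
Terminal value at year 5: TV = D_5×(1+g_2)/(r−g_2) = 14902.96462/0.061 = 244310.89536
P_0 = D_1/(1+r)^1 + D_2/(1+r)^2 + D_3/(1+r)^3 + D_4/(1+r)^4 + D_5/(1+r)^5 + TV/(1+r)^5
    = 10328.20513 + 10063.37936 + 9805.34399 + 9553.92491 + 9308.95248 + 157336.55745 = 206396.36331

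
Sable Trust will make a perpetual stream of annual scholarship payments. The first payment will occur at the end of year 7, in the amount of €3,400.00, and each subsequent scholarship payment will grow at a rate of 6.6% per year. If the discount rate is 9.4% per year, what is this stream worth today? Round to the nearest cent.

€70829.95

Value at end of year 6: C₁ / (r − g) = €3,400.00 / (0.094 − 0.066) = €121,428.5714
Discount to today: PV = €121,428.5714 / (1 + 0.094)^6 = €121,428.5714 / 1.714368 = €70,829.95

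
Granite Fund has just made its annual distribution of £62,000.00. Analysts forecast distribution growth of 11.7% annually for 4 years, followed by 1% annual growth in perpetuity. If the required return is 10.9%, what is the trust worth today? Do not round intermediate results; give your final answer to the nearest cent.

£903479.98

D_1 = 69254.00000
D_2 = 77356.71800
D_3 = 86407.45401
D_4 = 96517.12612
Terminal value at year 4: TV = D_4×(1+g_2)/(r−g_2) = 97482.29739/0.099 = 984669.67057
P_0 = D_1/(1+r)^1 + D_2/(1+r)^2 + D_3/(1+r)^3 + D_4/(1+r)^4 + TV/(1+r)^4
    = 62447.24977 + 62897.72588 + 63351.45158 + 63808.45033 + 650975.09934 = 903479.97691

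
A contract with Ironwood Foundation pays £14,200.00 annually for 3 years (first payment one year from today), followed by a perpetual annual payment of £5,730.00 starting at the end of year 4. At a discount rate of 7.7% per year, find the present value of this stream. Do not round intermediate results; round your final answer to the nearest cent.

PV of 3-year annuity: £14,200.00 × [1 − (1+0.077)^−3] / 0.077 = 36793.78006
Perpetuity value at year 3: £5,730.00 / 0.077 = 74415.58442
PV of perpetuity: 74415.58442 / (1+0.077)^3 = 59568.51683
Total PV = 36793.78006 + 59568.51683 = 96362.29689

£96362.30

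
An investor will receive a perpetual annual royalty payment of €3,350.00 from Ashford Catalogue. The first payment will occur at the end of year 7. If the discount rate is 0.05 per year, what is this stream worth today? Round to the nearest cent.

Value at end of year 6: C / r = €3,350.00 / 0.05 = €67,000.0000
Discount to today: PV = €67,000.0000 / (1 + 0.05)^6 = €67,000.0000 / 1.340096 = €49,996.43

€49996.43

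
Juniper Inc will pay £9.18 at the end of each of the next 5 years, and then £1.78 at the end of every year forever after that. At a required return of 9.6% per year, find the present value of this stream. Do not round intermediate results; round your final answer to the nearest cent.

£46.88

PV of 5-year annuity: £9.18 × [1 − (1+0.096)^−5] / 0.096 = 35.15796
Perpetuity value at year 5: £1.78 / 0.096 = 18.54167
PV of perpetuity: 18.54167 / (1+0.096)^5 = 11.72455
Total PV = 35.15796 + 11.72455 = 46.88251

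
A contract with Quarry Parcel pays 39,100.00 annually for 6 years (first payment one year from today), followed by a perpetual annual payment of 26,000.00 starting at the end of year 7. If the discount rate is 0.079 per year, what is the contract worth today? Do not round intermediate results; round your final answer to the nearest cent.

PV of 6-year annuity: 39,100.00 × [1 − (1+0.079)^−6] / 0.079 = 181304.25354
Perpetuity value at year 6: 26,000.00 / 0.079 = 329113.92405
PV of perpetuity: 329113.92405 / (1+0.079)^6 = 208553.55085
Total PV = 181304.25354 + 208553.55085 = 389857.80439

389857.80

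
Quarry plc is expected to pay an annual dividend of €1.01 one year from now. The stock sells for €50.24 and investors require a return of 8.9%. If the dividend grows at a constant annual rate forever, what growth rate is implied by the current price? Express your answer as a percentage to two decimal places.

P = D₁/(r−g) ⇒ g = r − D₁/P = 0.089 − €1.01/€50.24 = 0.068896

6.89%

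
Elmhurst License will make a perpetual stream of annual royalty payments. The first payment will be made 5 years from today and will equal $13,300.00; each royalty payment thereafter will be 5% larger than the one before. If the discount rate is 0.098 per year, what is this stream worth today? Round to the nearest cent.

Value at end of year 4: C₁ / (r − g) = $13,300.00 / (0.098 − 0.05) = $277,083.3333
Discount to today: PV = $277,083.3333 / (1 + 0.098)^4 = $277,083.3333 / 1.453481 = $190,634.30

$190634.30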